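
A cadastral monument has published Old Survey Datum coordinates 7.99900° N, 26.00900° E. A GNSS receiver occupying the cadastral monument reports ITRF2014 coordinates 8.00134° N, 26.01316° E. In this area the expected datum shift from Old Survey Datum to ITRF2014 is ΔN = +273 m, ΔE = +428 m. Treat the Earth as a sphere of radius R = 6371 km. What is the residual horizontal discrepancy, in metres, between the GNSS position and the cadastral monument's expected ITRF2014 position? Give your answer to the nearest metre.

33 m

Observed coordinate differences: Δφ = +0.00234°, Δλ = +0.00416°.
Converting to metres (1° lat = 111195 m, cos φ = 0.990270): observed ΔN = 260.2 m, observed ΔE = 458.1 m.
Subtracting the expected shift leaves a residual of 260.2 − (273) = -12.8 m north and 458.1 − (428) = 30.1 m east.
Residual distance = √((-12.8)² + 30.1²) = 32.7 m.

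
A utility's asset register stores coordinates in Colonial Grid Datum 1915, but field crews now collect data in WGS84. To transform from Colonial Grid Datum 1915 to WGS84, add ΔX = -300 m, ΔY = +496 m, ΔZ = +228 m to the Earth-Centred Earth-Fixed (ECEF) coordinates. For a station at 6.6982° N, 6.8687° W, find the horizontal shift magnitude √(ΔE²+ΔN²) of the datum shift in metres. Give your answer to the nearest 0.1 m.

529.5 m

The local east axis at (φ, λ) is (−sin λ, cos λ, 0), so ΔE = −sin(-6.8687°)·(-300) + cos(-6.8687°)·496 = 456.56 m.
The local north axis is (−sin φ cos λ, −sin φ sin λ, cos φ), giving ΔN = 34.741 + 6.919 + 226.444 = 268.10 m.
Horizontal magnitude = √(ΔE² + ΔN²) = √(456.56² + 268.10²) = 529.46 m.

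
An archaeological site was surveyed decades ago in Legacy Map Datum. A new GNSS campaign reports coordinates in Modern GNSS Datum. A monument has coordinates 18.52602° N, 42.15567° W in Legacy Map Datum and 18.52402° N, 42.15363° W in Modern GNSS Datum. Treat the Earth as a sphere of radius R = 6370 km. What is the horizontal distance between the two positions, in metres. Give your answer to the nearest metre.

Δφ = 18.52402° − 18.52602° = -0.00200°; Δλ = -42.15363° − -42.15567° = +0.00204°.
1° along a meridian = πR/180 = 111177 m.
ΔN = Δφ × 111177 = -222.4 m; ΔE = Δλ × 111177 × cos(18.52602°) = +0.00204 × 111177 × 0.948179 = 215.0 m.
Distance = √(ΔE² + ΔN²) = √(215.0² + (-222.4)²) = 309.3 m.

309 m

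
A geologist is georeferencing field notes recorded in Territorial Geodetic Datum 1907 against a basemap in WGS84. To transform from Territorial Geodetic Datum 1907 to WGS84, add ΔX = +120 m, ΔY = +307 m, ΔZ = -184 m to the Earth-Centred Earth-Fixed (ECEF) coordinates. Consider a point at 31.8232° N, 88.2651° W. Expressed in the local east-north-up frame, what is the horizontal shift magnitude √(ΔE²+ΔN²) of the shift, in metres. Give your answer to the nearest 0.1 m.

129.3 m

At φ = 31.8232°, λ = -88.2651°: sin φ = 0.527300, cos φ = 0.849679, sin λ = -0.999542, cos λ = 0.030275.
ΔE = −sin λ·ΔX + cos λ·ΔY = −(-0.999542)·(120) + (0.030275)·(307) = 129.24 m.
ΔN = −sin φ cos λ·ΔX − sin φ sin λ·ΔY + cos φ·ΔZ = −(0.527300)(0.030275)(120) − (0.527300)(-0.999542)(307) + (0.849679)(-184) = 3.55 m.
Horizontal magnitude = √(ΔE² + ΔN²) = √(129.24² + 3.55²) = 129.29 m.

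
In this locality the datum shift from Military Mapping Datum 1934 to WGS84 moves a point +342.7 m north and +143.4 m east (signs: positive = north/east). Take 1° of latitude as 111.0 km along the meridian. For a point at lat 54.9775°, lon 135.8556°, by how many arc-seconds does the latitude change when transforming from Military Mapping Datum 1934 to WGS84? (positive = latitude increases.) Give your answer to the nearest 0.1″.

Δφ = 11.1″

1° of latitude = 111.0 km, so Δφ = 342.7 / 111000 = 0.0030874° = 11.115″.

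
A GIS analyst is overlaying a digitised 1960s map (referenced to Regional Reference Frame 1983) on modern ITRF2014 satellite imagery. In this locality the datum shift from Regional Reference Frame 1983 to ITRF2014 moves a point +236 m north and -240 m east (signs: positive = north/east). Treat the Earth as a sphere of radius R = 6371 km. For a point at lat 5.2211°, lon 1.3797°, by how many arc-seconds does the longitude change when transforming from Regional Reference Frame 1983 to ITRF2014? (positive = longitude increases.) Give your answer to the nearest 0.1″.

At latitude 5.2211°, cos φ = 0.995851.
One radian of longitude at latitude φ spans R cos φ, so Δλ = ΔE / (R cos φ) = -240.0 / (6371000 × 0.995851) = -3.7828e-05 rad = -7.803″.

Δλ = -7.8″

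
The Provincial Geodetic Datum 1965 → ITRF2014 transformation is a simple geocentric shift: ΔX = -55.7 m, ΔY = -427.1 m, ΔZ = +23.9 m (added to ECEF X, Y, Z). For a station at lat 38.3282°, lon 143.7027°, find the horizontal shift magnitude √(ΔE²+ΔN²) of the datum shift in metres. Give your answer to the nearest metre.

405 m

The local east axis at (φ, λ) is (−sin λ, cos λ, 0), so ΔE = −sin(143.7027°)·(-55.7) + cos(143.7027°)·(-427.1) = 377.20 m.
The local north axis is (−sin φ cos λ, −sin φ sin λ, cos φ), giving ΔN = -27.840 + 156.798 + 18.749 = 147.71 m.
Horizontal magnitude = √(ΔE² + ΔN²) = √(377.20² + 147.71²) = 405.09 m.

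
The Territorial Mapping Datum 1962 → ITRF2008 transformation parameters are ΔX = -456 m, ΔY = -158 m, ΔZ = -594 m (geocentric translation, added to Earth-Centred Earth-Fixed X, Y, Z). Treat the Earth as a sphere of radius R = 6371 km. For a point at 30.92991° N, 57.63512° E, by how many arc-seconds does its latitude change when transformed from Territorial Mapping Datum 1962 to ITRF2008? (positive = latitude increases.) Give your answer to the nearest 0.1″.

Δφ = -10.2″

sin φ = 0.513989, cos φ = 0.857797, sin λ = 0.844656, cos λ = 0.535309.
North component: ΔN = −sin φ cos λ·ΔX − sin φ sin λ·ΔY + cos φ·ΔZ = −(0.513989)(0.535309)(-456) − (0.513989)(0.844656)(-158) + (0.857797)(-594) = -315.47 m.
1° of latitude spans πR/180 = 111195 m, so Δφ = -315.47 / 111195 × 3600 = -10.214″.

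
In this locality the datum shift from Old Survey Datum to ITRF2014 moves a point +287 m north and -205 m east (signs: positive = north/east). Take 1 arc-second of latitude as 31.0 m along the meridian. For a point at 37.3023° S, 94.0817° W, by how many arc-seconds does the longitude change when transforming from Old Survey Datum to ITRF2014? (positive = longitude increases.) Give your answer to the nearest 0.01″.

At latitude -37.3023°, cos φ = 0.795449.
1″ of longitude at this latitude = 31.00 × cos φ = 24.6589 m, so Δλ = -205.0 / 24.6589 = -8.313″.

Δλ = -8.31″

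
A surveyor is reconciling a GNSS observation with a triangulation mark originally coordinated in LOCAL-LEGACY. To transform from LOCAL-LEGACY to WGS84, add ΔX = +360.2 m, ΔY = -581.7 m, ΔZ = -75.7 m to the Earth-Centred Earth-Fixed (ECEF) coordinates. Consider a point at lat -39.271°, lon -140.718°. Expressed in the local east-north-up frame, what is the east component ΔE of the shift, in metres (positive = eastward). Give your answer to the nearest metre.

At φ = -39.271°, λ = -140.718°: sin φ = -0.632989, cos φ = 0.774161, sin λ = -0.633138, cos λ = -0.774039.
ΔE = −sin λ·ΔX + cos λ·ΔY = −(-0.633138)·(360.2) + (-0.774039)·(-581.7) = 678.31 m.

ΔE = 678 m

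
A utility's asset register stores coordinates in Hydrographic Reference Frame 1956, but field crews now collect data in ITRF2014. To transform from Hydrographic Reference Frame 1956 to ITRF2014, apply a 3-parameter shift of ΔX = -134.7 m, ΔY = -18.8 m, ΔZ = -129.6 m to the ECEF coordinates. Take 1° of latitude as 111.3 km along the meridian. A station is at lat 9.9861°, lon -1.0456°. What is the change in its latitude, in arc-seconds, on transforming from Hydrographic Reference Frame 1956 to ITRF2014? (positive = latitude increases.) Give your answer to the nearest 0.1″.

Δφ = -3.4″

sin φ = 0.173409, cos φ = 0.984850, sin λ = -0.018248, cos λ = 0.999833.
North component: ΔN = −sin φ cos λ·ΔX − sin φ sin λ·ΔY + cos φ·ΔZ = −(0.173409)(0.999833)(-134.7) − (0.173409)(-0.018248)(-18.8) + (0.984850)(-129.6) = -104.34 m.
1° of latitude spans 111300 m, so Δφ = -104.34 / 111300 × 3600 = -3.375″.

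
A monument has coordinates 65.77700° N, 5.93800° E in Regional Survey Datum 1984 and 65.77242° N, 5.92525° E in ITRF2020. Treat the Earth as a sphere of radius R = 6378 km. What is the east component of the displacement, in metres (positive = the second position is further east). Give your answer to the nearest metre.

Δφ = 65.77242° − 65.77700° = -0.00458°; Δλ = 5.92525° − 5.93800° = -0.01275°.
1° along a meridian = πR/180 = 111317 m.
ΔN = Δφ × 111317 = -509.8 m; ΔE = Δλ × 111317 × cos(65.77700°) = -0.01275 × 111317 × 0.410289 = -582.3 m.

ΔE = -582 m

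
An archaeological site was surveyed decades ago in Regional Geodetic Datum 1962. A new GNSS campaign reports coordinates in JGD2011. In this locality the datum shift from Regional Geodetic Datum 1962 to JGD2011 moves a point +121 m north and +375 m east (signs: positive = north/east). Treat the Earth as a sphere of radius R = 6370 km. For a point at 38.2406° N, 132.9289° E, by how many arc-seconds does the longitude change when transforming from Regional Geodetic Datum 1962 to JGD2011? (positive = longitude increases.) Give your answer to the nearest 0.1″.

At latitude 38.2406°, cos φ = 0.785418.
One radian of longitude at latitude φ spans R cos φ, so Δλ = ΔE / (R cos φ) = 375.0 / (6370000 × 0.785418) = 7.4953e-05 rad = 15.460″.

Δλ = 15.5″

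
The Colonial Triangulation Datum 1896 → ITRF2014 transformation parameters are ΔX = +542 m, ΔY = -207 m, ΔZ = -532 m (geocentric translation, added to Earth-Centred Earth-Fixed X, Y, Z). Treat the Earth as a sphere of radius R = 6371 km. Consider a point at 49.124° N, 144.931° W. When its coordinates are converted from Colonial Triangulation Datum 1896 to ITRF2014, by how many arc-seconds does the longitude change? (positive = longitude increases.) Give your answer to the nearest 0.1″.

sin φ = 0.756128, cos φ = 0.654424, sin λ = -0.574563, cos λ = -0.818461.
East component: ΔE = −sin λ·ΔX + cos λ·ΔY = −(-0.574563)(542) + (-0.818461)(-207) = 480.83 m.
1° of latitude spans πR/180 = 111195 m; at latitude φ, 1° of longitude spans that × cos φ = 72768.6 m, so Δλ = 480.83 / 72768.6 × 3600 = 23.788″.

Δλ = 23.8″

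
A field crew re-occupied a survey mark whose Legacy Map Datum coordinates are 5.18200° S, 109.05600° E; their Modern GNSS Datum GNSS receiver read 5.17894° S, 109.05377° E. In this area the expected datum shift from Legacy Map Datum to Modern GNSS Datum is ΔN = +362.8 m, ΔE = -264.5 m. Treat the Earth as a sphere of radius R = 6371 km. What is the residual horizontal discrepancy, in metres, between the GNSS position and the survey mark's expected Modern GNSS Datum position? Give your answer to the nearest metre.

29 m

Observed coordinate differences: Δφ = +0.00306°, Δλ = -0.00223°.
Converting to metres (1° lat = 111195 m, cos φ = 0.995913): observed ΔN = 340.3 m, observed ΔE = -247.0 m.
Subtracting the expected shift leaves a residual of 340.3 − (362.8) = -22.5 m north and -247.0 − (-264.5) = 17.5 m east.
Residual distance = √((-22.5)² + 17.5²) = 28.6 m.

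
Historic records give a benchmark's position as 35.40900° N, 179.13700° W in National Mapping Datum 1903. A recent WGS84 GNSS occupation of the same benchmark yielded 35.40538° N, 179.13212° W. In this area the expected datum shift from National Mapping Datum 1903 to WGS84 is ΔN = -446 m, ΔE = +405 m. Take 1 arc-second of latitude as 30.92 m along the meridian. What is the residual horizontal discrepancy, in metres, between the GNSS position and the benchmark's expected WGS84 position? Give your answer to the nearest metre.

57 m

Observed coordinate differences: Δφ = -0.00362°, Δλ = +0.00488°.
Converting to metres (1° lat = 111312 m, cos φ = 0.815037): observed ΔN = -402.9 m, observed ΔE = 442.7 m.
Subtracting the expected shift leaves a residual of -402.9 − (-446) = 43.1 m north and 442.7 − (405) = 37.7 m east.
Residual distance = √(43.1² + 37.7²) = 57.2 m.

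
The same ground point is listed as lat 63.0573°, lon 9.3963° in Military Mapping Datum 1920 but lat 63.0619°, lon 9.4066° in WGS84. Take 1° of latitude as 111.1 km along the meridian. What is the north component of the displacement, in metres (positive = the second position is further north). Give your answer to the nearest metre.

Δφ = 63.0619° − 63.0573° = +0.0046°; Δλ = 9.4066° − 9.3963° = +0.0103°.
ΔN = Δφ × 111100 = 511.1 m; ΔE = Δλ × 111100 × cos(63.0573°) = +0.0103 × 111100 × 0.453099 = 518.5 m.

ΔN = 511 m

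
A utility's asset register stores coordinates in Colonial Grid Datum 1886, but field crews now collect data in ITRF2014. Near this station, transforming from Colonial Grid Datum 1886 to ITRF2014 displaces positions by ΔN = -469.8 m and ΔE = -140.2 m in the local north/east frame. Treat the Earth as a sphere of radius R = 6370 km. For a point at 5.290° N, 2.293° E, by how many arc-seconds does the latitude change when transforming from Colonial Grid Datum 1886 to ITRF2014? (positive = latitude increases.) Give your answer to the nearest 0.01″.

On a sphere of radius R, 1 rad of latitude = R, so Δφ = ΔN / R = -469.8 / 6370000 = -7.3752e-05 rad = -15.212″.

Δφ = -15.21″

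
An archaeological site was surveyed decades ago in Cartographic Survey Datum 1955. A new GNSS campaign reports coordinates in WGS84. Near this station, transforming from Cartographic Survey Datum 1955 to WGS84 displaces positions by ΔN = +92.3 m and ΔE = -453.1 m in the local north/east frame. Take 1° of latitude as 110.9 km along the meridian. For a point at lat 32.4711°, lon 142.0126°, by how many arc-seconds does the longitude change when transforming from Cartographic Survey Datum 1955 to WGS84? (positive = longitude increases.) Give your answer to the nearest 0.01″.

At latitude 32.4711°, cos φ = 0.843662.
1° of longitude at this latitude = 110.9 × cos φ = 93.56 km, so Δλ = -453.1 / 93562.2 = -0.0048428° = -17.434″.

Δλ = -17.43″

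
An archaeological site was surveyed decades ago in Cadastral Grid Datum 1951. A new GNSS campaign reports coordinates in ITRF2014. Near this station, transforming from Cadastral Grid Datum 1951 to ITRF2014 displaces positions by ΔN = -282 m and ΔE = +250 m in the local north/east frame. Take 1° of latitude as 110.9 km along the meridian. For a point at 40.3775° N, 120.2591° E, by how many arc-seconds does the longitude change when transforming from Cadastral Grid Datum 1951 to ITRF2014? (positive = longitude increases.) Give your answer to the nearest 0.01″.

Δλ = 10.65″

At latitude 40.3775°, cos φ = 0.761793.
1° of longitude at this latitude = 110.9 × cos φ = 84.48 km, so Δλ = 250.0 / 84482.8 = 0.0029592° = 10.653″.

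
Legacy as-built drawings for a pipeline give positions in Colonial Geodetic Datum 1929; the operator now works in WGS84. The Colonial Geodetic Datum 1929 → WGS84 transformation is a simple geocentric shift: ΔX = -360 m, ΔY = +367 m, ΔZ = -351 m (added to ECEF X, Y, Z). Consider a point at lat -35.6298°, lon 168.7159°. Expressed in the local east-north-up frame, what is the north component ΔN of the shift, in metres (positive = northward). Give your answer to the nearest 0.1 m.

ΔN = -37.8 m

The local north axis is (−sin φ cos λ, −sin φ sin λ, cos φ), giving ΔN = 205.662 + 41.834 − 285.292 = -37.80 m.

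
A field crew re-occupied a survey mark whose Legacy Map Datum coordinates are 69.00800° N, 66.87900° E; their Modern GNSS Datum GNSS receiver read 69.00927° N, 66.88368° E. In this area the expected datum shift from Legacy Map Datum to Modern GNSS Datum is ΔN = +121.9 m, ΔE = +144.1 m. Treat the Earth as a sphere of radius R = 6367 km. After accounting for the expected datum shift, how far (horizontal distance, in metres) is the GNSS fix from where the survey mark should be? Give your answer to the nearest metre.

46 m

Observed coordinate differences: Δφ = +0.00127°, Δλ = +0.00468°.
Converting to metres (1° lat = 111125 m, cos φ = 0.358238): observed ΔN = 141.1 m, observed ΔE = 186.3 m.
Subtracting the expected shift leaves a residual of 141.1 − (121.9) = 19.2 m north and 186.3 − (144.1) = 42.2 m east.
Residual distance = √(19.2² + 42.2²) = 46.4 m.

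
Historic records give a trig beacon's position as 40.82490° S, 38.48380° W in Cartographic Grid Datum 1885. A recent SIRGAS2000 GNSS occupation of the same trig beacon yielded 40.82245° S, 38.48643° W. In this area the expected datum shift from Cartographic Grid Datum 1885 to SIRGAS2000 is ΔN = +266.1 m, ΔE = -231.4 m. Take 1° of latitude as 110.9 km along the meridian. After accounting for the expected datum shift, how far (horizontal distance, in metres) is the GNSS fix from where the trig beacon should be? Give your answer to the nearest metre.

12 m

Observed coordinate differences: Δφ = +0.00245°, Δλ = -0.00263°.
Converting to metres (1° lat = 110900 m, cos φ = 0.756711): observed ΔN = 271.7 m, observed ΔE = -220.7 m.
Subtracting the expected shift leaves a residual of 271.7 − (266.1) = 5.6 m north and -220.7 − (-231.4) = 10.7 m east.
Residual distance = √(5.6² + 10.7²) = 12.1 m.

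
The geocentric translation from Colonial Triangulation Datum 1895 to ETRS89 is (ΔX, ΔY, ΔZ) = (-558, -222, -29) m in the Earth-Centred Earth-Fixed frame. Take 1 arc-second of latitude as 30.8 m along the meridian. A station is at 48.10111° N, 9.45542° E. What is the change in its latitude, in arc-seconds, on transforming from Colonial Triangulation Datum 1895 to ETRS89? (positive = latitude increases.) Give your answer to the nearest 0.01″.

sin φ = 0.744324, cos φ = 0.667818, sin λ = 0.164280, cos λ = 0.986414.
North component: ΔN = −sin φ cos λ·ΔX − sin φ sin λ·ΔY + cos φ·ΔZ = −(0.744324)(0.986414)(-558) − (0.744324)(0.164280)(-222) + (0.667818)(-29) = 417.47 m.
1° of latitude spans 3600 × 30.80 = 110880 m, so Δφ = 417.47 / 110880 × 3600 = 13.554″.

Δφ = 13.55″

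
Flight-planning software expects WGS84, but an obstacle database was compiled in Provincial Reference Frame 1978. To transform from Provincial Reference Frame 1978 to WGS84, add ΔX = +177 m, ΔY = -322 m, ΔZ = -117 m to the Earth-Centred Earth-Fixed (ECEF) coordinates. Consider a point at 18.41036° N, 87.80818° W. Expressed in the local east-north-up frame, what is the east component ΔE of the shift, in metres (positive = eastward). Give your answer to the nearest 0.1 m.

ΔE = 164.6 m

At φ = 18.41036°, λ = -87.80818°: sin φ = 0.315821, cos φ = 0.948819, sin λ = -0.999268, cos λ = 0.038245.
ΔE = −sin λ·ΔX + cos λ·ΔY = −(-0.999268)·(177) + (0.038245)·(-322) = 164.56 m.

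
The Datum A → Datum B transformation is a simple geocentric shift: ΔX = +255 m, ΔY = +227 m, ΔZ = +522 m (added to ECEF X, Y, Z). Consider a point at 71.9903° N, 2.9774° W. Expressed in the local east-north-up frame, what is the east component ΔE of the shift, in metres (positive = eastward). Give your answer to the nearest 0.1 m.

At φ = 71.9903°, λ = -2.9774°: sin φ = 0.951004, cos φ = 0.309178, sin λ = -0.051942, cos λ = 0.998650.
ΔE = −sin λ·ΔX + cos λ·ΔY = −(-0.051942)·(255) + (0.998650)·(227) = 239.94 m.

ΔE = 239.9 m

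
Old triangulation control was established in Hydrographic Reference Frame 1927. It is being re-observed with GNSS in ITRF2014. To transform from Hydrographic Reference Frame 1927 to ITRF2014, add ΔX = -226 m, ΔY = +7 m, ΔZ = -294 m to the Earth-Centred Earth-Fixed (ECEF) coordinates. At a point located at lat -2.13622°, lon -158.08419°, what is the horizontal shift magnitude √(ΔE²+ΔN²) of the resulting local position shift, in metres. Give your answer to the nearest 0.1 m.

At φ = -2.13622°, λ = -158.08419°: sin φ = -0.037275, cos φ = 0.999305, sin λ = -0.373244, cos λ = -0.927733.
ΔE = −sin λ·ΔX + cos λ·ΔY = −(-0.373244)·(-226) + (-0.927733)·(7) = -90.85 m.
ΔN = −sin φ cos λ·ΔX − sin φ sin λ·ΔY + cos φ·ΔZ = −(-0.037275)(-0.927733)(-226) − (-0.037275)(-0.373244)(7) + (0.999305)(-294) = -286.08 m.
Horizontal magnitude = √(ΔE² + ΔN²) = √((-90.85)² + (-286.08)²) = 300.16 m.

300.2 m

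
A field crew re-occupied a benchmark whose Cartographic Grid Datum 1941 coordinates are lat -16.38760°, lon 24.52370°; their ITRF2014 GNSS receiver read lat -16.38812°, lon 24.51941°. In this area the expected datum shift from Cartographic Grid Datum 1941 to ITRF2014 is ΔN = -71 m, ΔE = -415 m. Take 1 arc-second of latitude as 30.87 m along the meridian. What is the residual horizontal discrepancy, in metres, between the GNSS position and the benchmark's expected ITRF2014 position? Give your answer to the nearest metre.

44 m

Observed coordinate differences: Δφ = -0.00052°, Δλ = -0.00429°.
Converting to metres (1° lat = 111132 m, cos φ = 0.959375): observed ΔN = -57.8 m, observed ΔE = -457.4 m.
Subtracting the expected shift leaves a residual of -57.8 − (-71) = 13.2 m north and -457.4 − (-415) = -42.4 m east.
Residual distance = √(13.2² + (-42.4)²) = 44.4 m.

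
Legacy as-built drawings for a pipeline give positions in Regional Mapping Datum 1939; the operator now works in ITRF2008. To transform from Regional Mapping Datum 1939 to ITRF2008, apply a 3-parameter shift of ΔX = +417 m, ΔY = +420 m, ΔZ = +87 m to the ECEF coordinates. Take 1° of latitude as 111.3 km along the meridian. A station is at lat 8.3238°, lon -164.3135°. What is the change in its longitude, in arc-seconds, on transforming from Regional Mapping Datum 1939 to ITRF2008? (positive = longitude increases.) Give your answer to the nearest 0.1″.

sin φ = 0.144767, cos φ = 0.989466, sin λ = -0.270374, cos λ = -0.962755.
East component: ΔE = −sin λ·ΔX + cos λ·ΔY = −(-0.270374)(417) + (-0.962755)(420) = -291.61 m.
1° of latitude spans 111300 m; at latitude φ, 1° of longitude spans that × cos φ = 110127.5 m, so Δλ = -291.61 / 110127.5 × 3600 = -9.533″.

Δλ = -9.5″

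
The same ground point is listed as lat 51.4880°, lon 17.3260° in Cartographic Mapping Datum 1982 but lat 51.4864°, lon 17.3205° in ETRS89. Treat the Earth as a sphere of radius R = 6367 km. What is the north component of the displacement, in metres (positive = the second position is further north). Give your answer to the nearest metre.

Δφ = 51.4864° − 51.4880° = -0.0016°; Δλ = 17.3205° − 17.3260° = -0.0055°.
1° along a meridian = πR/180 = 111125 m.
ΔN = Δφ × 111125 = -177.8 m; ΔE = Δλ × 111125 × cos(51.4880°) = -0.0055 × 111125 × 0.622679 = -380.6 m.

ΔN = -178 m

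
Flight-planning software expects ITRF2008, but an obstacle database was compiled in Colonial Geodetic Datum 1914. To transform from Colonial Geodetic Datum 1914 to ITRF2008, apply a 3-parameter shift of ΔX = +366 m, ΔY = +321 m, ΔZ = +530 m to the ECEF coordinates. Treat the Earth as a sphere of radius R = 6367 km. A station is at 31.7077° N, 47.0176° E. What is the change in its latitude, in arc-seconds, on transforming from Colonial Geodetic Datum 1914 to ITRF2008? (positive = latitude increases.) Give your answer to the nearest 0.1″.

Δφ = 6.4″

sin φ = 0.525586, cos φ = 0.850740, sin λ = 0.731563, cos λ = 0.681774.
North component: ΔN = −sin φ cos λ·ΔX − sin φ sin λ·ΔY + cos φ·ΔZ = −(0.525586)(0.681774)(366) − (0.525586)(0.731563)(321) + (0.850740)(530) = 196.32 m.
1° of latitude spans πR/180 = 111125 m, so Δφ = 196.32 / 111125 × 3600 = 6.360″.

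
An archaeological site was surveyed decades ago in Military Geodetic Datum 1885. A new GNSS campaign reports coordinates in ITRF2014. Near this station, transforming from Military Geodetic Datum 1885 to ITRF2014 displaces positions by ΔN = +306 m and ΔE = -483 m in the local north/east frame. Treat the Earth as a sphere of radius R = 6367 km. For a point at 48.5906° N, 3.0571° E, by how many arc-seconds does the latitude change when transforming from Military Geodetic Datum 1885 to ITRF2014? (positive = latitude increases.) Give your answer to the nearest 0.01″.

Δφ = 9.91″

On a sphere of radius R, 1 rad of latitude = R, so Δφ = ΔN / R = 306.0 / 6367000 = 4.8060e-05 rad = 9.913″.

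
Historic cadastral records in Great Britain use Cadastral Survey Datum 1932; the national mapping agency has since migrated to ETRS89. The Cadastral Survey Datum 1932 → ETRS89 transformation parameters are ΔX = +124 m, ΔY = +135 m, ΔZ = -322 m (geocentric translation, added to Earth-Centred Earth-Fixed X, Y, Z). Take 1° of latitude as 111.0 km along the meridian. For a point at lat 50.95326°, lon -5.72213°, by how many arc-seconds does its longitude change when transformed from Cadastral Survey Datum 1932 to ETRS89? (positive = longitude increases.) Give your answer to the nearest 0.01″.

Δλ = 7.55″

sin φ = 0.776632, cos φ = 0.629954, sin λ = -0.099704, cos λ = 0.995017.
East component: ΔE = −sin λ·ΔX + cos λ·ΔY = −(-0.099704)(124) + (0.995017)(135) = 146.69 m.
1° of latitude spans 111000 m; at latitude φ, 1° of longitude spans that × cos φ = 69924.9 m, so Δλ = 146.69 / 69924.9 × 3600 = 7.552″.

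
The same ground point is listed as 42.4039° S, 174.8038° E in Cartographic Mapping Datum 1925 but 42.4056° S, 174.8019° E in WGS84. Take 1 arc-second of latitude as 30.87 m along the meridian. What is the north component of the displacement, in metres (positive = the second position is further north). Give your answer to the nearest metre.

ΔN = -189 m

Δφ = -42.4056° − -42.4039° = -0.0017°; Δλ = 174.8019° − 174.8038° = -0.0019°.
1° of latitude = 3600 × 30.87 = 111132 m.
ΔN = Δφ × 111132 = -188.9 m; ΔE = Δλ × 111132 × cos(-42.4039°) = -0.0019 × 111132 × 0.738409 = -155.9 m.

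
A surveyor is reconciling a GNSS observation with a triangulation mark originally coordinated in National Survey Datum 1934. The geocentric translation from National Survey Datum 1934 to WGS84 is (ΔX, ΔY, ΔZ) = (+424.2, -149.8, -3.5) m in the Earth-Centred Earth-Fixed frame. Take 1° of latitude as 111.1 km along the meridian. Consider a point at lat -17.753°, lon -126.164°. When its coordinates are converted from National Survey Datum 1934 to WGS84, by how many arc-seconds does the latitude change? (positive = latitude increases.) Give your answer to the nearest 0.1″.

Δφ = -1.4″

sin φ = -0.304914, cos φ = 0.952380, sin λ = -0.807331, cos λ = -0.590099.
North component: ΔN = −sin φ cos λ·ΔX − sin φ sin λ·ΔY + cos φ·ΔZ = −(-0.304914)(-0.590099)(424.2) − (-0.304914)(-0.807331)(-149.8) + (0.952380)(-3.5) = -42.78 m.
1° of latitude spans 111100 m, so Δφ = -42.78 / 111100 × 3600 = -1.386″.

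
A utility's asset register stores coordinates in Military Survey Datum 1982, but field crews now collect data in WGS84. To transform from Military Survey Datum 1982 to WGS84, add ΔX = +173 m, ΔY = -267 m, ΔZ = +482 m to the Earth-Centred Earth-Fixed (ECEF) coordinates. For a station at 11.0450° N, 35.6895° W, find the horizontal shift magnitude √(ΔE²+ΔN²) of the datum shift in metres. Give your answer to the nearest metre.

The local east axis at (φ, λ) is (−sin λ, cos λ, 0), so ΔE = −sin(-35.6895°)·173 + cos(-35.6895°)·(-267) = -115.93 m.
The local north axis is (−sin φ cos λ, −sin φ sin λ, cos φ), giving ΔN = -26.919 − 29.842 + 473.072 = 416.31 m.
Horizontal magnitude = √(ΔE² + ΔN²) = √((-115.93)² + 416.31²) = 432.15 m.

432 m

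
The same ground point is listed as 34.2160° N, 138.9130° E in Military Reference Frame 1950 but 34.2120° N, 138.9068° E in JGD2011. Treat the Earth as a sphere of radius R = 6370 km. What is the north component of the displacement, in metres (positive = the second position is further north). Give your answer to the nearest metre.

Δφ = 34.2120° − 34.2160° = -0.0040°; Δλ = 138.9068° − 138.9130° = -0.0062°.
1° along a meridian = πR/180 = 111177 m.
ΔN = Δφ × 111177 = -444.7 m; ΔE = Δλ × 111177 × cos(34.2160°) = -0.0062 × 111177 × 0.826924 = -570.0 m.

ΔN = -445 m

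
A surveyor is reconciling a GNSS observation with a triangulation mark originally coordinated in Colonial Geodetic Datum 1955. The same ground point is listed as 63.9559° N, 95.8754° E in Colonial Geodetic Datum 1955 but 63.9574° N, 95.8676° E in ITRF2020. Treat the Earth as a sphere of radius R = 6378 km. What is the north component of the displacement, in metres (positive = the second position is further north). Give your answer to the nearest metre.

ΔN = 167 m

Δφ = 63.9574° − 63.9559° = +0.0015°; Δλ = 95.8676° − 95.8754° = -0.0078°.
1° along a meridian = πR/180 = 111317 m.
ΔN = Δφ × 111317 = 167.0 m; ΔE = Δλ × 111317 × cos(63.9559°) = -0.0078 × 111317 × 0.439063 = -381.2 m.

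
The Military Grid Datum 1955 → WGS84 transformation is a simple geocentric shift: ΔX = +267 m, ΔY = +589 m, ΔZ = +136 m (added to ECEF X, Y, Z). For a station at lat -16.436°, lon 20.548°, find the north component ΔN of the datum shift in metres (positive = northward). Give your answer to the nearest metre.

ΔN = 260 m

At φ = -16.436°, λ = 20.548°: sin φ = -0.282944, cos φ = 0.959136, sin λ = 0.350992, cos λ = 0.936378.
ΔN = −sin φ cos λ·ΔX − sin φ sin λ·ΔY + cos φ·ΔZ = −(-0.282944)(0.936378)(267) − (-0.282944)(0.350992)(589) + (0.959136)(136) = 259.68 m.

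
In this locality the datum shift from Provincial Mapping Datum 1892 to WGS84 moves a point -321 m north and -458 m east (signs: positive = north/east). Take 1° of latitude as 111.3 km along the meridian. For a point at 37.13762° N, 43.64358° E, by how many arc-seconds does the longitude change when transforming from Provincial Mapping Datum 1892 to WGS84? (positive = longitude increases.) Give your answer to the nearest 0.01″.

Δλ = -18.58″

At latitude 37.13762°, cos φ = 0.797188.
1° of longitude at this latitude = 111.3 × cos φ = 88.73 km, so Δλ = -458.0 / 88727.0 = -0.0051619° = -18.583″.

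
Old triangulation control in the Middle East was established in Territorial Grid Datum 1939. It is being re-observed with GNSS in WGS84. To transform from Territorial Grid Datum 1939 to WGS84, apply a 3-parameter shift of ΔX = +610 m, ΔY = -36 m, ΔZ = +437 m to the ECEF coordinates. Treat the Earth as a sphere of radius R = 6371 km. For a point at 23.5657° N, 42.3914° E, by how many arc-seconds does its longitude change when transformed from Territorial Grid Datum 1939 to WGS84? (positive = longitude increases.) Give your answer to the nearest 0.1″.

sin φ = 0.399800, cos φ = 0.916602, sin λ = 0.674192, cos λ = 0.738557.
East component: ΔE = −sin λ·ΔX + cos λ·ΔY = −(0.674192)(610) + (0.738557)(-36) = -437.84 m.
1° of latitude spans πR/180 = 111195 m; at latitude φ, 1° of longitude spans that × cos φ = 101921.5 m, so Δλ = -437.84 / 101921.5 × 3600 = -15.465″.

Δλ = -15.5″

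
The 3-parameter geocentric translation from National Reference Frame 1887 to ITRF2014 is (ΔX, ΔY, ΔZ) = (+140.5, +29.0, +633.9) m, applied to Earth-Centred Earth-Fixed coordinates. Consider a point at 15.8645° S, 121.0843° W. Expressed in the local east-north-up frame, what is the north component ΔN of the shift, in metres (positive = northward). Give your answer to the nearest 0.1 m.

The local north axis is (−sin φ cos λ, −sin φ sin λ, cos φ), giving ΔN = -19.830 − 6.789 + 609.755 = 583.14 m.

ΔN = 583.1 m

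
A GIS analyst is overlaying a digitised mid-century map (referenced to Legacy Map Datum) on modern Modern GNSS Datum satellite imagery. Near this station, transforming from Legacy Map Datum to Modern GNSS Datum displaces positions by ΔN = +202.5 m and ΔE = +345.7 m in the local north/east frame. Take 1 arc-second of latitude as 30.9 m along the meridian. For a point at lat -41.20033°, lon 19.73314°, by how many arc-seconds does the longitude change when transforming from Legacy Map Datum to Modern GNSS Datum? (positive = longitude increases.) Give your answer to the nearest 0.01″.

At latitude -41.20033°, cos φ = 0.752411.
1″ of longitude at this latitude = 30.90 × cos φ = 23.2495 m, so Δλ = 345.7 / 23.2495 = 14.869″.

Δλ = 14.87″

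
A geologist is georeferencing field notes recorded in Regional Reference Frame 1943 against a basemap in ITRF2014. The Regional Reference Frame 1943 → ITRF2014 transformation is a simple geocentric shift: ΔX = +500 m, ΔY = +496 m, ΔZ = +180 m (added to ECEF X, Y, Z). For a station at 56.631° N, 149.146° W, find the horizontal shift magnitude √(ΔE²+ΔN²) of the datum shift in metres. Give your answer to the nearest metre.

At φ = 56.631°, λ = -149.146°: sin φ = 0.835146, cos φ = 0.550029, sin λ = -0.512852, cos λ = -0.858477.
ΔE = −sin λ·ΔX + cos λ·ΔY = −(-0.512852)·(500) + (-0.858477)·(496) = -169.38 m.
ΔN = −sin φ cos λ·ΔX − sin φ sin λ·ΔY + cos φ·ΔZ = −(0.835146)(-0.858477)(500) − (0.835146)(-0.512852)(496) + (0.550029)(180) = 669.92 m.
Horizontal magnitude = √(ΔE² + ΔN²) = √((-169.38)² + 669.92²) = 691.00 m.

691 m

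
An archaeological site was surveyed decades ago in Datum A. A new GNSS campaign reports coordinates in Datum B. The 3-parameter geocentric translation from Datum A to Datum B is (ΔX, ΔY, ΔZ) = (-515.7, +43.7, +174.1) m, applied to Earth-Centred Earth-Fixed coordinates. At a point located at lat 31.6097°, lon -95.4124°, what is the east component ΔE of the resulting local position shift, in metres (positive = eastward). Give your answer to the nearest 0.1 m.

ΔE = -517.5 m

The local east axis at (φ, λ) is (−sin λ, cos λ, 0), so ΔE = −sin(-95.4124°)·(-515.7) + cos(-95.4124°)·43.7 = -517.52 m.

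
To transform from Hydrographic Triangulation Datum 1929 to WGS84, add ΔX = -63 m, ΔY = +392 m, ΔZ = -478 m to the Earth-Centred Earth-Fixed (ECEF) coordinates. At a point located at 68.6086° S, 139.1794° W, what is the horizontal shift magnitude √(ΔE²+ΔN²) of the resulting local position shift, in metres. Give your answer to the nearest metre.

500 m

The local east axis at (φ, λ) is (−sin λ, cos λ, 0), so ΔE = −sin(-139.1794°)·(-63) + cos(-139.1794°)·392 = -337.83 m.
The local north axis is (−sin φ cos λ, −sin φ sin λ, cos φ), giving ΔN = 44.392 − 238.595 − 174.344 = -368.55 m.
Horizontal magnitude = √(ΔE² + ΔN²) = √((-337.83)² + (-368.55)²) = 499.96 m.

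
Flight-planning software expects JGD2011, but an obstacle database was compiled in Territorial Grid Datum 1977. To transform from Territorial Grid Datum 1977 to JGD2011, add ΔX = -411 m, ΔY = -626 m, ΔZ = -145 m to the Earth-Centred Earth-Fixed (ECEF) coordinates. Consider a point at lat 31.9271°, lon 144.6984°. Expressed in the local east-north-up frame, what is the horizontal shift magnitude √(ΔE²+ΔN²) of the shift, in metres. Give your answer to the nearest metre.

The local east axis at (φ, λ) is (−sin λ, cos λ, 0), so ΔE = −sin(144.6984°)·(-411) + cos(144.6984°)·(-626) = 748.40 m.
The local north axis is (−sin φ cos λ, −sin φ sin λ, cos φ), giving ΔN = -177.387 + 191.309 − 123.065 = -109.14 m.
Horizontal magnitude = √(ΔE² + ΔN²) = √(748.40² + (-109.14)²) = 756.32 m.

756 m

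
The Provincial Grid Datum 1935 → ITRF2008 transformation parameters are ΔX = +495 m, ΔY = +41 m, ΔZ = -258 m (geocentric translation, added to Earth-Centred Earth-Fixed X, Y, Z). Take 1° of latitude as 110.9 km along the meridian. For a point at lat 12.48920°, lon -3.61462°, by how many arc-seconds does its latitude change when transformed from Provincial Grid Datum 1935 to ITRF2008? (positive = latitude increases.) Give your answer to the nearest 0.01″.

Δφ = -11.63″

sin φ = 0.216256, cos φ = 0.976337, sin λ = -0.063045, cos λ = 0.998011.
North component: ΔN = −sin φ cos λ·ΔX − sin φ sin λ·ΔY + cos φ·ΔZ = −(0.216256)(0.998011)(495) − (0.216256)(-0.063045)(41) + (0.976337)(-258) = -358.17 m.
1° of latitude spans 110900 m, so Δφ = -358.17 / 110900 × 3600 = -11.627″.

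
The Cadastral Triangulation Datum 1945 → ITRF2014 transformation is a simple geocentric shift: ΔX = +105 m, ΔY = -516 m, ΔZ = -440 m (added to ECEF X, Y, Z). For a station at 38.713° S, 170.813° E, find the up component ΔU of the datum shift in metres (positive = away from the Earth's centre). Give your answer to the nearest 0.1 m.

ΔU = 130.0 m

The local up (radial) axis is (cos φ cos λ, cos φ sin λ, sin φ), giving ΔU = -80.879 − 64.283 + 275.185 = 130.02 m.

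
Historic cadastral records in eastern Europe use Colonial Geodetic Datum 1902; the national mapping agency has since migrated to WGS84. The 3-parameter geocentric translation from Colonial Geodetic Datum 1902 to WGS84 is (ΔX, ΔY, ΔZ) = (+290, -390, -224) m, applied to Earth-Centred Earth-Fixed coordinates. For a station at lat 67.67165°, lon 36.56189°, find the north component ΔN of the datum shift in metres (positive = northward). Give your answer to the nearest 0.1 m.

The local north axis is (−sin φ cos λ, −sin φ sin λ, cos φ), giving ΔN = -215.467 + 214.901 − 85.101 = -85.67 m.

ΔN = -85.7 m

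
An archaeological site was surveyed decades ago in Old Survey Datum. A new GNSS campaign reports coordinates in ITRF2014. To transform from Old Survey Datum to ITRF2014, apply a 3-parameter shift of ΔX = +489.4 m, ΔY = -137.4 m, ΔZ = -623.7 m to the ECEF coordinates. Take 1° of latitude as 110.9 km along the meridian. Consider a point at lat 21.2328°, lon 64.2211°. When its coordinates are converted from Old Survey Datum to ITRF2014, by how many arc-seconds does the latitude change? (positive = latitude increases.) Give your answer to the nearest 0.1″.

Δφ = -19.9″

sin φ = 0.362158, cos φ = 0.932117, sin λ = 0.900479, cos λ = 0.434900.
North component: ΔN = −sin φ cos λ·ΔX − sin φ sin λ·ΔY + cos φ·ΔZ = −(0.362158)(0.434900)(489.4) − (0.362158)(0.900479)(-137.4) + (0.932117)(-623.7) = -613.63 m.
1° of latitude spans 110900 m, so Δφ = -613.63 / 110900 × 3600 = -19.920″.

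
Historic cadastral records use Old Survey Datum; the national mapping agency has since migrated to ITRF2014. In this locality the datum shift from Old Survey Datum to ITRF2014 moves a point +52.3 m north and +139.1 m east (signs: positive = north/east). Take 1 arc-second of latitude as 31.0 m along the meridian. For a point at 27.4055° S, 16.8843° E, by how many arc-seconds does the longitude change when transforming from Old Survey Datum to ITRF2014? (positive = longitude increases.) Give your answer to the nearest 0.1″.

Δλ = 5.1″

At latitude -27.4055°, cos φ = 0.887771.
1″ of longitude at this latitude = 31.00 × cos φ = 27.5209 m, so Δλ = 139.1 / 27.5209 = 5.054″.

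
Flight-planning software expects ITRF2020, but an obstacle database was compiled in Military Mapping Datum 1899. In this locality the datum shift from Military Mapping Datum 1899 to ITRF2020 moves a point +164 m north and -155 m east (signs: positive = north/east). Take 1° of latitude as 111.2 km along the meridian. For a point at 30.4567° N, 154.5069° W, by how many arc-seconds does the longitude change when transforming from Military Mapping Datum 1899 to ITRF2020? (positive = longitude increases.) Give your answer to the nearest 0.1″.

Δλ = -5.8″

At latitude 30.4567°, cos φ = 0.862012.
1° of longitude at this latitude = 111.2 × cos φ = 95.86 km, so Δλ = -155.0 / 95855.8 = -0.0016170° = -5.821″.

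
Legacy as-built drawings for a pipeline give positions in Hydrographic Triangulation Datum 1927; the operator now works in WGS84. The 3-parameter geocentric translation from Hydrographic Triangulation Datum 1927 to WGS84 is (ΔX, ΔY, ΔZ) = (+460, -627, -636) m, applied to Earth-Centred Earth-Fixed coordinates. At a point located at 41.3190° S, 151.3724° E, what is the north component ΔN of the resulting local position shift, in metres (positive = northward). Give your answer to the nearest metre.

At φ = -41.3190°, λ = 151.3724°: sin φ = -0.660251, cos φ = 0.751045, sin λ = 0.479115, cos λ = -0.877752.
ΔN = −sin φ cos λ·ΔX − sin φ sin λ·ΔY + cos φ·ΔZ = −(-0.660251)(-0.877752)(460) − (-0.660251)(0.479115)(-627) + (0.751045)(-636) = -942.59 m.

ΔN = -943 m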